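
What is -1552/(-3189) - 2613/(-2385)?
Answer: 1337153/845085 ≈ 1.5823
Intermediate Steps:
-1552/(-3189) - 2613/(-2385) = -1552*(-1/3189) - 2613*(-1/2385) = 1552/3189 + 871/795 = 1337153/845085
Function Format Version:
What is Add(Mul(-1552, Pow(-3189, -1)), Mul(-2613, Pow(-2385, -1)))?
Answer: Rational(1337153, 845085) ≈ 1.5823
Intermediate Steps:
Add(Mul(-1552, Pow(-3189, -1)), Mul(-2613, Pow(-2385, -1))) = Add(Mul(-1552, Rational(-1, 3189)), Mul(-2613, Rational(-1, 2385))) = Add(Rational(1552, 3189), Rational(871, 795)) = Rational(1337153, 845085)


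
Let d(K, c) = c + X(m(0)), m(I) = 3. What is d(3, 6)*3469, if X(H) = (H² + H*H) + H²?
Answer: 114477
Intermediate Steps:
X(H) = 3*H² (X(H) = (H² + H²) + H² = 2*H² + H² = 3*H²)
d(K, c) = 27 + c (d(K, c) = c + 3*3² = c + 3*9 = c + 27 = 27 + c)
d(3, 6)*3469 = (27 + 6)*3469 = 33*3469 = 114477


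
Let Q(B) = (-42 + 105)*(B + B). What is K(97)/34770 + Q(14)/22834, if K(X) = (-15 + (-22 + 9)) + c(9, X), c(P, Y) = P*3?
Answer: 625627/8101410 ≈ 0.077224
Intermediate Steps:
c(P, Y) = 3*P
Q(B) = 126*B (Q(B) = 63*(2*B) = 126*B)
K(X) = -1 (K(X) = (-15 + (-22 + 9)) + 3*9 = (-15 - 13) + 27 = -28 + 27 = -1)
K(97)/34770 + Q(14)/22834 = -1/34770 + (126*14)/22834 = -1*1/34770 + 1764*(1/22834) = -1/34770 + 18/233 = 625627/8101410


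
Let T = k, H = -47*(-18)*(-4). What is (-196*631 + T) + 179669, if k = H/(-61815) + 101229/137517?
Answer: 52886840712742/944512595 ≈ 55994.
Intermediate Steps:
H = -3384 (H = 846*(-4) = -3384)
k = 746980907/944512595 (k = -3384/(-61815) + 101229/137517 = -3384*(-1/61815) + 101229*(1/137517) = 1128/20605 + 33743/45839 = 746980907/944512595 ≈ 0.79086)
T = 746980907/944512595 ≈ 0.79086
(-196*631 + T) + 179669 = (-196*631 + 746980907/944512595) + 179669 = (-123676 + 746980907/944512595) + 179669 = -116812792718313/944512595 + 179669 = 52886840712742/944512595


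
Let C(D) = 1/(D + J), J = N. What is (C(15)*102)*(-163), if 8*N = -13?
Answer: -133008/107 ≈ -1243.1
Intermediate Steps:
N = -13/8 (N = (⅛)*(-13) = -13/8 ≈ -1.6250)
J = -13/8 ≈ -1.6250
C(D) = 1/(-13/8 + D) (C(D) = 1/(D - 13/8) = 1/(-13/8 + D))
(C(15)*102)*(-163) = ((8/(-13 + 8*15))*102)*(-163) = ((8/(-13 + 120))*102)*(-163) = ((8/107)*102)*(-163) = (816/107)*(-163) = -133008/107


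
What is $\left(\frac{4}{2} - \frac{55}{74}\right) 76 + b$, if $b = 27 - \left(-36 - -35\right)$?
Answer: $\frac{4570}{37} \approx 123.51$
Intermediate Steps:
$b = 28$ ($b = 27 - \left(-36 + 35\right) = 27 - -1 = 27 + 1 = 28$)
$\left(\frac{4}{2} - \frac{55}{74}\right) 76 + b = \left(\frac{4}{2} - \frac{55}{74}\right) 76 + 28 = \left(4 \cdot \frac{1}{2} - \frac{55}{74}\right) 76 + 28 = \left(2 - \frac{55}{74}\right) 76 + 28 = \frac{93}{74} \cdot 76 + 28 = \frac{3534}{37} + 28 = \frac{4570}{37}$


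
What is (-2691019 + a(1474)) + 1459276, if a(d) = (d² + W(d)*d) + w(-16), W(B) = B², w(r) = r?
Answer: 3203465341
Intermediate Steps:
a(d) = -16 + d² + d³ (a(d) = (d² + d²*d) - 16 = (d² + d³) - 16 = -16 + d² + d³)
(-2691019 + a(1474)) + 1459276 = (-2691019 + (-16 + 1474² + 1474³)) + 1459276 = (-2691019 + (-16 + 2172676 + 3202524424)) + 1459276 = (-2691019 + 3204697084) + 1459276 = 3202006065 + 1459276 = 3203465341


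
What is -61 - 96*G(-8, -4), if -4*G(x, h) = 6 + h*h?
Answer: 467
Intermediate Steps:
G(x, h) = -3/2 - h²/4 (G(x, h) = -(6 + h*h)/4 = -(6 + h²)/4 = -3/2 - h²/4)
-61 - 96*G(-8, -4) = -61 - 96*(-3/2 - ¼*(-4)²) = -61 - 96*(-3/2 - ¼*16) = -61 - 96*(-3/2 - 4) = -61 - 96*(-11/2) = -61 + 528 = 467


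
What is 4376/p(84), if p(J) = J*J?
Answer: 547/882 ≈ 0.62018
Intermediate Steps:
p(J) = J²
4376/p(84) = 4376/(84²) = 4376/7056 = 4376*(1/7056) = 547/882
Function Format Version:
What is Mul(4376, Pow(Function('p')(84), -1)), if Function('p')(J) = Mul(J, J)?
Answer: Rational(547, 882) ≈ 0.62018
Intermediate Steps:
Function('p')(J) = Pow(J, 2)
Mul(4376, Pow(Function('p')(84), -1)) = Mul(4376, Pow(Pow(84, 2), -1)) = Mul(4376, Pow(7056, -1)) = Mul(4376, Rational(1, 7056)) = Rational(547, 882)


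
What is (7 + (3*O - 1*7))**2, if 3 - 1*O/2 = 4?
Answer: 36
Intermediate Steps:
O = -2 (O = 6 - 2*4 = 6 - 8 = -2)
(7 + (3*O - 1*7))**2 = (7 + (3*(-2) - 1*7))**2 = (7 + (-6 - 7))**2 = (7 - 13)**2 = (-6)**2 = 36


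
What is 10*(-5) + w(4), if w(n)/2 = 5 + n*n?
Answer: -8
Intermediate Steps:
w(n) = 10 + 2*n² (w(n) = 2*(5 + n*n) = 2*(5 + n²) = 10 + 2*n²)
10*(-5) + w(4) = 10*(-5) + (10 + 2*4²) = -50 + (10 + 2*16) = -50 + (10 + 32) = -50 + 42 = -8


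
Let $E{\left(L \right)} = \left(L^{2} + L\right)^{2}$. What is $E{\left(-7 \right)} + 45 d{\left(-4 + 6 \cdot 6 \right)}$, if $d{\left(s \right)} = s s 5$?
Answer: $232164$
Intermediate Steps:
$E{\left(L \right)} = \left(L + L^{2}\right)^{2}$
$d{\left(s \right)} = 5 s^{2}$ ($d{\left(s \right)} = s^{2} \cdot 5 = 5 s^{2}$)
$E{\left(-7 \right)} + 45 d{\left(-4 + 6 \cdot 6 \right)} = \left(-7\right)^{2} \left(1 - 7\right)^{2} + 45 \cdot 5 \left(-4 + 6 \cdot 6\right)^{2} = 49 \left(-6\right)^{2} + 45 \cdot 5 \left(-4 + 36\right)^{2} = 49 \cdot 36 + 45 \cdot 5 \cdot 32^{2} = 1764 + 45 \cdot 5 \cdot 1024 = 1764 + 45 \cdot 5120 = 1764 + 230400 = 232164$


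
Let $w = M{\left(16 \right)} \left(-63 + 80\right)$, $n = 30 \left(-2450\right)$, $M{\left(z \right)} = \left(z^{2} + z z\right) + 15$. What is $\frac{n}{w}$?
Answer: $- \frac{73500}{8959} \approx -8.204$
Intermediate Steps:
$M{\left(z \right)} = 15 + 2 z^{2}$ ($M{\left(z \right)} = \left(z^{2} + z^{2}\right) + 15 = 2 z^{2} + 15 = 15 + 2 z^{2}$)
$n = -73500$
$w = 8959$ ($w = \left(15 + 2 \cdot 16^{2}\right) \left(-63 + 80\right) = \left(15 + 2 \cdot 256\right) 17 = \left(15 + 512\right) 17 = 527 \cdot 17 = 8959$)
$\frac{n}{w} = - \frac{73500}{8959}$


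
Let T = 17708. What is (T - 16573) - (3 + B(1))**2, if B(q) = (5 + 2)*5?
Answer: -309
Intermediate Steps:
B(q) = 35 (B(q) = 7*5 = 35)
(T - 16573) - (3 + B(1))**2 = (17708 - 16573) - (3 + 35)**2 = 1135 - 1*38**2 = 1135 - 1*1444 = 1135 - 1444 = -309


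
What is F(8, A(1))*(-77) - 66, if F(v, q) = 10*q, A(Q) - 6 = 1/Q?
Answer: -5456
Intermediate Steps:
A(Q) = 6 + 1/Q
F(8, A(1))*(-77) - 66 = (10*(6 + 1/1))*(-77) - 66 = (10*(6 + 1))*(-77) - 66 = (10*7)*(-77) - 66 = 70*(-77) - 66 = -5390 - 66 = -5456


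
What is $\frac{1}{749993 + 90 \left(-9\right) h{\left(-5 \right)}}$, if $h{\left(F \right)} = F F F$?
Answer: $\frac{1}{851243} \approx 1.1748 \cdot 10^{-6}$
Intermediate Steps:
$h{\left(F \right)} = F^{3}$ ($h{\left(F \right)} = F^{2} F = F^{3}$)
$\frac{1}{749993 + 90 \left(-9\right) h{\left(-5 \right)}} = \frac{1}{749993 + 90 \left(-9\right) \left(-5\right)^{3}} = \frac{1}{749993 - -101250} = \frac{1}{749993 + 101250} = \frac{1}{851243}$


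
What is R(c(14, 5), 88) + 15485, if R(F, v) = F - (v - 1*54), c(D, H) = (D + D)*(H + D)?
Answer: 15983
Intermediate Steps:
c(D, H) = 2*D*(D + H) (c(D, H) = (2*D)*(D + H) = 2*D*(D + H))
R(F, v) = 54 + F - v (R(F, v) = F - (v - 54) = F - (-54 + v) = F + (54 - v) = 54 + F - v)
R(c(14, 5), 88) + 15485 = (54 + 2*14*(14 + 5) - 1*88) + 15485 = (54 + 2*14*19 - 88) + 15485 = (54 + 532 - 88) + 15485 = 498 + 15485 = 15983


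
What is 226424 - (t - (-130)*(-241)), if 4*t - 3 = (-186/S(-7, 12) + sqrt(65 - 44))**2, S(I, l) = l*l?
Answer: 593850431/2304 + 31*sqrt(21)/48 ≈ 2.5775e+5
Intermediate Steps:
S(I, l) = l**2
t = 3/4 + (-31/24 + sqrt(21))**2/4 (t = 3/4 + (-186/(12**2) + sqrt(65 - 44))**2/4 = 3/4 + (-186/144 + sqrt(21))**2/4 = 3/4 + (-186*1/144 + sqrt(21))**2/4 = 3/4 + (-31/24 + sqrt(21))**2/4 ≈ 3.4575)
226424 - (t - (-130)*(-241)) = 226424 - ((14785/2304 - 31*sqrt(21)/48) - (-130)*(-241)) = 226424 - ((14785/2304 - 31*sqrt(21)/48) - 1*31330) = 226424 - ((14785/2304 - 31*sqrt(21)/48) - 31330) = 226424 - (-72169535/2304 - 31*sqrt(21)/48) = 226424 + (72169535/2304 + 31*sqrt(21)/48) = 593850431/2304 + 31*sqrt(21)/48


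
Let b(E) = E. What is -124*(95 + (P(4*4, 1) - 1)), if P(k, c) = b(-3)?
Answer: -11284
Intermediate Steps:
P(k, c) = -3
-124*(95 + (P(4*4, 1) - 1)) = -124*(95 + (-3 - 1)) = -124*(95 - 4) = -124*91 = -11284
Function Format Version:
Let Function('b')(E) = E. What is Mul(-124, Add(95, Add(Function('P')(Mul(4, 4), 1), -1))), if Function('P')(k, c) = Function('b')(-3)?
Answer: -11284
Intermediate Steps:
Function('P')(k, c) = -3
Mul(-124, Add(95, Add(Function('P')(Mul(4, 4), 1), -1))) = Mul(-124, Add(95, Add(-3, -1))) = Mul(-124, Add(95, -4)) = Mul(-124, 91) = -11284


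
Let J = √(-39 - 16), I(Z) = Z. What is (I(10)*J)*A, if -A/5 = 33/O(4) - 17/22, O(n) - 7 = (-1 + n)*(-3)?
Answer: 9500*I*√55/11 ≈ 6404.9*I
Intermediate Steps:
O(n) = 10 - 3*n (O(n) = 7 + (-1 + n)*(-3) = 7 + (3 - 3*n) = 10 - 3*n)
A = 950/11 (A = -5*(33/(10 - 3*4) - 17/22) = -5*(33/(10 - 12) - 17*1/22) = -5*(33/(-2) - 17/22) = -5*(33*(-½) - 17/22) = -5*(-33/2 - 17/22) = -5*(-190/11) = 950/11 ≈ 86.364)
J = I*√55 (J = √(-55) = I*√55 ≈ 7.4162*I)
(I(10)*J)*A = (10*(I*√55))*(950/11) = (10*I*√55)*(950/11) = 9500*I*√55/11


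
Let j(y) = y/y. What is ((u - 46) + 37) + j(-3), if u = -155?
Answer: -163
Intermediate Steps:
j(y) = 1
((u - 46) + 37) + j(-3) = ((-155 - 46) + 37) + 1 = (-201 + 37) + 1 = -164 + 1 = -163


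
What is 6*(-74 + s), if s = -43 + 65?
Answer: -312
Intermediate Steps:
s = 22
6*(-74 + s) = 6*(-74 + 22) = 6*(-52) = -312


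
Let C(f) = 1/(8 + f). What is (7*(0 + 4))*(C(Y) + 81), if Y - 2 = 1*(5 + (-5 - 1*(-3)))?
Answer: 29512/13 ≈ 2270.2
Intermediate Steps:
Y = 5 (Y = 2 + 1*(5 + (-5 - 1*(-3))) = 2 + 1*(5 + (-5 + 3)) = 2 + 1*(5 - 2) = 2 + 1*3 = 2 + 3 = 5)
(7*(0 + 4))*(C(Y) + 81) = (7*(0 + 4))*(1/(8 + 5) + 81) = (7*4)*(1/13 + 81) = 28*(1/13 + 81) = 28*(1054/13) = 29512/13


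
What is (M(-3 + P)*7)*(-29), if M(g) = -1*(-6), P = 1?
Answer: -1218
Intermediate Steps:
M(g) = 6
(M(-3 + P)*7)*(-29) = (6*7)*(-29) = 42*(-29) = -1218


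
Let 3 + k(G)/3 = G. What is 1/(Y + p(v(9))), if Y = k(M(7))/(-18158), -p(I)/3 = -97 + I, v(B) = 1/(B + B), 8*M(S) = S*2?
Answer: 217896/63371465 ≈ 0.0034384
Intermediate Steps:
M(S) = S/4 (M(S) = (S*2)/8 = (2*S)/8 = S/4)
k(G) = -9 + 3*G
v(B) = 1/(2*B)
p(I) = 291 - 3*I (p(I) = -3*(-97 + I) = 291 - 3*I)
Y = 15/72632 (Y = (-9 + 3*((¼)*7))/(-18158) = (-9 + 3*(7/4))*(-1/18158) = (-9 + 21/4)*(-1/18158) = -15/4*(-1/18158) = 15/72632 ≈ 0.00020652)
1/(Y + p(v(9))) = 1/(15/72632 + (291 - 3/(2*9))) = 1/(15/72632 + (291 - 3*1/18)) = 1/(15/72632 + (291 - ⅙)) = 1/(15/72632 + 1745/6) = 1/(63371465/217896) = 217896/63371465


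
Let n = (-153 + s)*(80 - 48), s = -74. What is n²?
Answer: 52765696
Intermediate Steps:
n = -7264 (n = (-153 - 74)*(80 - 48) = -227*32 = -7264)
n² = (-7264)² = 52765696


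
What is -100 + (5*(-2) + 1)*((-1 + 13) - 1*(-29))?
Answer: -469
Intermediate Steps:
-100 + (5*(-2) + 1)*((-1 + 13) - 1*(-29)) = -100 + (-10 + 1)*(12 + 29) = -100 - 9*41 = -100 - 369 = -469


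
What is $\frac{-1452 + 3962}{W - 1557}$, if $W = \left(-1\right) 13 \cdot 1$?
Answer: $- \frac{251}{157} \approx -1.5987$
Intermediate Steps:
$W = -13$ ($W = \left(-13\right) 1 = -13$)
$\frac{-1452 + 3962}{W - 1557} = \frac{-1452 + 3962}{-13 - 1557} = \frac{2510}{-1570} = 2510 \left(- \frac{1}{1570}\right) = - \frac{251}{157}$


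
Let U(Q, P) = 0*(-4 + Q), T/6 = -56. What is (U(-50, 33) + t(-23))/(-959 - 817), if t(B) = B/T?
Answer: -23/596736 ≈ -3.8543e-5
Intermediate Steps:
T = -336 (T = 6*(-56) = -336)
U(Q, P) = 0
t(B) = -B/336 (t(B) = B/(-336) = B*(-1/336) = -B/336)
(U(-50, 33) + t(-23))/(-959 - 817) = (0 - 1/336*(-23))/(-959 - 817) = (0 + 23/336)/(-1776) = (23/336)*(-1/1776) = -23/596736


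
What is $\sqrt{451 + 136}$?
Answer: $\sqrt{587} \approx 24.228$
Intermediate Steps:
$\sqrt{451 + 136} = \sqrt{587}$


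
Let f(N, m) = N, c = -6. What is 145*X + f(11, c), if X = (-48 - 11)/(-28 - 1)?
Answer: 306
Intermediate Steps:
X = 59/29 (X = -59/(-29) = -59*(-1/29) = 59/29 ≈ 2.0345)
145*X + f(11, c) = 145*(59/29) + 11 = 295 + 11 = 306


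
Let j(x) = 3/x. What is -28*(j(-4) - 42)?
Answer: 1197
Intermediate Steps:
-28*(j(-4) - 42) = -28*(3/(-4) - 42) = -28*(3*(-¼) - 42) = -28*(-¾ - 42) = -28*(-171/4) = 1197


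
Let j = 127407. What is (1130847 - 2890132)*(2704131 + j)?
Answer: -4981482330330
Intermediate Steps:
(1130847 - 2890132)*(2704131 + j) = (1130847 - 2890132)*(2704131 + 127407) = -1759285*2831538 = -4981482330330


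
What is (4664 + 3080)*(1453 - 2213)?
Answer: -5885440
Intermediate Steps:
(4664 + 3080)*(1453 - 2213) = 7744*(-760) = -5885440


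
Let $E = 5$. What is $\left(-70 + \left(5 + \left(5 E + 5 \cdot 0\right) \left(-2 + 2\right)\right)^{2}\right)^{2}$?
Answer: $2025$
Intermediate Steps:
$\left(-70 + \left(5 + \left(5 E + 5 \cdot 0\right) \left(-2 + 2\right)\right)^{2}\right)^{2} = \left(-70 + \left(5 + \left(5 \cdot 5 + 5 \cdot 0\right) \left(-2 + 2\right)\right)^{2}\right)^{2} = \left(-70 + \left(5 + \left(25 + 0\right) 0\right)^{2}\right)^{2} = \left(-70 + \left(5 + 25 \cdot 0\right)^{2}\right)^{2} = \left(-70 + \left(5 + 0\right)^{2}\right)^{2} = \left(-70 + 5^{2}\right)^{2} = \left(-70 + 25\right)^{2} = \left(-45\right)^{2} = 2025$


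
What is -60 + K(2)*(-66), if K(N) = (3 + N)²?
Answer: -1710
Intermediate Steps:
-60 + K(2)*(-66) = -60 + (3 + 2)²*(-66) = -60 + 5²*(-66) = -60 + 25*(-66) = -60 - 1650 = -1710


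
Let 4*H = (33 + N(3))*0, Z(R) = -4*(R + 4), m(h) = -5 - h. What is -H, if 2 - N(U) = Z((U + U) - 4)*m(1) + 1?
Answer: 0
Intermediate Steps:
Z(R) = -16 - 4*R (Z(R) = -4*(4 + R) = -16 - 4*R)
N(U) = 1 - 48*U (N(U) = 2 - ((-16 - 4*((U + U) - 4))*(-5 - 1*1) + 1) = 2 - ((-16 - 4*(2*U - 4))*(-5 - 1) + 1) = 2 - ((-16 - 4*(-4 + 2*U))*(-6) + 1) = 2 - ((-16 + (16 - 8*U))*(-6) + 1) = 2 - (-8*U*(-6) + 1) = 2 - (48*U + 1) = 2 - (1 + 48*U) = 2 + (-1 - 48*U) = 1 - 48*U)
H = 0 (H = ((33 + (1 - 48*3))*0)/4 = ((33 + (1 - 144))*0)/4 = ((33 - 143)*0)/4 = (-110*0)/4 = (¼)*0 = 0)
-H = -1*0 = 0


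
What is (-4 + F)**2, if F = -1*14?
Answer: 324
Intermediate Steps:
F = -14
(-4 + F)**2 = (-4 - 14)**2 = (-18)**2 = 324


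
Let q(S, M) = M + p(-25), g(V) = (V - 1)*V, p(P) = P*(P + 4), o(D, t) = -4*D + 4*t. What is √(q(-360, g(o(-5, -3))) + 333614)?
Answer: √334195 ≈ 578.10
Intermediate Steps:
p(P) = P*(4 + P)
g(V) = V*(-1 + V) (g(V) = (-1 + V)*V = V*(-1 + V))
q(S, M) = 525 + M (q(S, M) = M - 25*(4 - 25) = M - 25*(-21) = M + 525 = 525 + M)
√(q(-360, g(o(-5, -3))) + 333614) = √((525 + (-4*(-5) + 4*(-3))*(-1 + (-4*(-5) + 4*(-3)))) + 333614) = √((525 + (20 - 12)*(-1 + (20 - 12))) + 333614) = √((525 + 8*(-1 + 8)) + 333614) = √((525 + 8*7) + 333614) = √((525 + 56) + 333614) = √(581 + 333614) = √334195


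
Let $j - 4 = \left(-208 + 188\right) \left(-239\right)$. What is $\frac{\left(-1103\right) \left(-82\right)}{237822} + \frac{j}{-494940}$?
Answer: $\frac{1817816783}{4904484195} \approx 0.37064$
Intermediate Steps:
$j = 4784$ ($j = 4 + \left(-208 + 188\right) \left(-239\right) = 4 - -4780 = 4 + 4780 = 4784$)
$\frac{\left(-1103\right) \left(-82\right)}{237822} + \frac{j}{-494940} = \frac{\left(-1103\right) \left(-82\right)}{237822} + \frac{4784}{-494940} = 90446 \cdot \frac{1}{237822} + 4784 \left(- \frac{1}{494940}\right) = \frac{45223}{118911} - \frac{1196}{123735} = \frac{1817816783}{4904484195}$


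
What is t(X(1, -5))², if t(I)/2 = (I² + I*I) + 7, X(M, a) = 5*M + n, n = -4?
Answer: 324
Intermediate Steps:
X(M, a) = -4 + 5*M (X(M, a) = 5*M - 4 = -4 + 5*M)
t(I) = 14 + 4*I² (t(I) = 2*((I² + I*I) + 7) = 2*((I² + I²) + 7) = 2*(2*I² + 7) = 2*(7 + 2*I²) = 14 + 4*I²)
t(X(1, -5))² = (14 + 4*(-4 + 5*1)²)² = (14 + 4*(-4 + 5)²)² = (14 + 4*1²)² = (14 + 4*1)² = (14 + 4)² = 18² = 324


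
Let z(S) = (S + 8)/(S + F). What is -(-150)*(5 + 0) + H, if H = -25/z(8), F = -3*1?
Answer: 11875/16 ≈ 742.19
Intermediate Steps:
F = -3
z(S) = (8 + S)/(-3 + S) (z(S) = (S + 8)/(S - 3) = (8 + S)/(-3 + S))
H = -125/16 (H = -25*(-3 + 8)/(8 + 8) = -25/(16/5) = -25/((⅕)*16) = -25/16/5 = -25*5/16 = -125/16 ≈ -7.8125)
-(-150)*(5 + 0) + H = -(-150)*(5 + 0) - 125/16 = -(-150)*5 - 125/16 = -50*(-15) - 125/16 = 750 - 125/16 = 11875/16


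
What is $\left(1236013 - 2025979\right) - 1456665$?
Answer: $-2246631$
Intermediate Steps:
$\left(1236013 - 2025979\right) - 1456665 = -789966 - 1456665 = -2246631$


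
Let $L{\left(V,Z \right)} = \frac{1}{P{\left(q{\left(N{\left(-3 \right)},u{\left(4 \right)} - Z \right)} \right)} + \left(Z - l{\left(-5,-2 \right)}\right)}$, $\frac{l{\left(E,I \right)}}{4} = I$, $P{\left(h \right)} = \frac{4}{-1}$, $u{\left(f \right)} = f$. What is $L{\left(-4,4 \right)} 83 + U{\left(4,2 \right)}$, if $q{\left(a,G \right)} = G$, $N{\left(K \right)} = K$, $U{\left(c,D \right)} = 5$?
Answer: $\frac{123}{8} \approx 15.375$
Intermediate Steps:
$P{\left(h \right)} = -4$ ($P{\left(h \right)} = 4 \left(-1\right) = -4$)
$l{\left(E,I \right)} = 4 I$
$L{\left(V,Z \right)} = \frac{1}{4 + Z}$ ($L{\left(V,Z \right)} = \frac{1}{-4 + \left(Z - 4 \left(-2\right)\right)} = \frac{1}{-4 + \left(Z - -8\right)} = \frac{1}{-4 + \left(Z + 8\right)} = \frac{1}{-4 + \left(8 + Z\right)} = \frac{1}{4 + Z}$)
$L{\left(-4,4 \right)} 83 + U{\left(4,2 \right)} = \frac{1}{4 + 4} \cdot 83 + 5 = \frac{1}{8} \cdot 83 + 5 = \frac{83}{8} + 5 = \frac{123}{8}$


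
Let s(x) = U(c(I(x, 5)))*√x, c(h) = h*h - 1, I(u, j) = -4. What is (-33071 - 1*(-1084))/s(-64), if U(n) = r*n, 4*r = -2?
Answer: -31987*I/60 ≈ -533.12*I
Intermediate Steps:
r = -½ (r = (¼)*(-2) = -½ ≈ -0.50000)
c(h) = -1 + h² (c(h) = h² - 1 = -1 + h²)
U(n) = -n/2
s(x) = -15*√x/2 (s(x) = (-(-1 + (-4)²)/2)*√x = (-(-1 + 16)/2)*√x = (-½*15)*√x = -15*√x/2)
(-33071 - 1*(-1084))/s(-64) = (-33071 - 1*(-1084))/((-60*I)) = (-33071 + 1084)/((-60*I)) = -31987*I/60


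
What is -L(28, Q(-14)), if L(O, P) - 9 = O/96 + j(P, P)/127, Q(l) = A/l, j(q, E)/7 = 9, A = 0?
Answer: -29833/3048 ≈ -9.7877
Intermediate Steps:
j(q, E) = 63 (j(q, E) = 7*9 = 63)
Q(l) = 0 (Q(l) = 0/l = 0)
L(O, P) = 1206/127 + O/96 (L(O, P) = 9 + (O/96 + 63/127) = 9 + (63/127 + O/96) = 1206/127 + O/96)
-L(28, Q(-14)) = -(1206/127 + (1/96)*28) = -(1206/127 + 7/24) = -1*29833/3048 = -29833/3048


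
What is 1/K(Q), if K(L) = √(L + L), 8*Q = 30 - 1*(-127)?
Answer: 2*√157/157 ≈ 0.15962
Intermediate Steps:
Q = 157/8 (Q = (30 - 1*(-127))/8 = (30 + 127)/8 = (⅛)*157 = 157/8 ≈ 19.625)
K(L) = √2*√L (K(L) = √(2*L) = √2*√L)
1/K(Q) = 1/(√2*√(157/8)) = 1/(√2*(√314/4)) = 1/(√157/2) = 2*√157/157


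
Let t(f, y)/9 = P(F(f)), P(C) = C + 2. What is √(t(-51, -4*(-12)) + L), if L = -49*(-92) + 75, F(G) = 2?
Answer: √4619 ≈ 67.963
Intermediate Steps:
P(C) = 2 + C
t(f, y) = 36 (t(f, y) = 9*(2 + 2) = 9*4 = 36)
L = 4583 (L = 4508 + 75 = 4583)
√(t(-51, -4*(-12)) + L) = √(36 + 4583) = √4619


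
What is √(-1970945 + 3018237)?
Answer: 2*√261823 ≈ 1023.4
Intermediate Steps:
√(-1970945 + 3018237) = √1047292 = 2*√261823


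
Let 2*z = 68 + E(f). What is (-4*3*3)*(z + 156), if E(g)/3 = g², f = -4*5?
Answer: -28440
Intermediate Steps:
f = -20
E(g) = 3*g²
z = 634 (z = (68 + 3*(-20)²)/2 = (68 + 3*400)/2 = (68 + 1200)/2 = (½)*1268 = 634)
(-4*3*3)*(z + 156) = (-4*3*3)*(634 + 156) = -12*3*790 = -36*790 = -28440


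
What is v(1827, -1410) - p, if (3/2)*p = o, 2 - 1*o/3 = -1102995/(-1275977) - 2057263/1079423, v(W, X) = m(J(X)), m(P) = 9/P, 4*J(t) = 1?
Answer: 41205361282540/1377318921271 ≈ 29.917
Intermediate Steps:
J(t) = 1/4 (J(t) = (1/4)*1 = 1/4)
v(W, X) = 36 (v(W, X) = 9/(1/4) = 9*4 = 36)
o = 12567179824824/1377318921271 (o = 6 - 3*(-1102995/(-1275977) - 2057263/1079423) = 6 - 3*(-1102995*(-1/1275977) - 2057263*1/1079423) = 6 - 3*(1102995/1275977 - 2057263/1079423) = 6 - 3*(-1434422099066/1377318921271) = 6 + 4303266297198/1377318921271 = 12567179824824/1377318921271 ≈ 9.1244)
p = 8378119883216/1377318921271 (p = (2/3)*(12567179824824/1377318921271) = 8378119883216/1377318921271 ≈ 6.0829)
v(1827, -1410) - p = 36 - 1*8378119883216/1377318921271 = 36 - 8378119883216/1377318921271 = 41205361282540/1377318921271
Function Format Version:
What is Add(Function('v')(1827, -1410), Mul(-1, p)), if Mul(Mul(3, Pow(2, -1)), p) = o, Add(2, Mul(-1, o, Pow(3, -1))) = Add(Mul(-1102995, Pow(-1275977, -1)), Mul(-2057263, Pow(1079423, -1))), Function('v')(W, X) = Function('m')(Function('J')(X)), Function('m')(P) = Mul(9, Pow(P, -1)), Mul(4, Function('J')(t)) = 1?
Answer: Rational(41205361282540, 1377318921271) ≈ 29.917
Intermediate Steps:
Function('J')(t) = Rational(1, 4) (Function('J')(t) = Mul(Rational(1, 4), 1) = Rational(1, 4))
Function('v')(W, X) = 36 (Function('v')(W, X) = Mul(9, Pow(Rational(1, 4), -1)) = Mul(9, 4) = 36)
o = Rational(12567179824824, 1377318921271) (o = Add(6, Mul(-3, Add(Mul(-1102995, Pow(-1275977, -1)), Mul(-2057263, Pow(1079423, -1))))) = Add(6, Mul(-3, Add(Mul(-1102995, Rational(-1, 1275977)), Mul(-2057263, Rational(1, 1079423))))) = Add(6, Mul(-3, Add(Rational(1102995, 1275977), Rational(-2057263, 1079423)))) = Add(6, Mul(-3, Rational(-1434422099066, 1377318921271))) = Add(6, Rational(4303266297198, 1377318921271)) = Rational(12567179824824, 1377318921271) ≈ 9.1244)
p = Rational(8378119883216, 1377318921271) (p = Mul(Rational(2, 3), Rational(12567179824824, 1377318921271)) = Rational(8378119883216, 1377318921271) ≈ 6.0829)
Add(Function('v')(1827, -1410), Mul(-1, p)) = Add(36, Mul(-1, Rational(8378119883216, 1377318921271))) = Add(36, Rational(-8378119883216, 1377318921271)) = Rational(41205361282540, 1377318921271)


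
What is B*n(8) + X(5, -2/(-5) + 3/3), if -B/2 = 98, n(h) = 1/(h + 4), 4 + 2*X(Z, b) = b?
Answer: -529/30 ≈ -17.633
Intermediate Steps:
X(Z, b) = -2 + b/2
n(h) = 1/(4 + h)
B = -196 (B = -2*98 = -196)
B*n(8) + X(5, -2/(-5) + 3/3) = -196/(4 + 8) + (-2 + (-2/(-5) + 3/3)/2) = -196/12 + (-2 + (-2*(-⅕) + 3*(⅓))/2) = -196*1/12 + (-2 + (⅖ + 1)/2) = -49/3 + (-2 + (½)*(7/5)) = -49/3 + (-2 + 7/10) = -49/3 - 13/10 = -529/30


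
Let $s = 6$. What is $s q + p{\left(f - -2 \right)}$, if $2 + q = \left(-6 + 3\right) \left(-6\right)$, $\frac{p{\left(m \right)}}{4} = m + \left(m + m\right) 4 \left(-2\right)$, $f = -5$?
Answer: $276$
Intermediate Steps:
$p{\left(m \right)} = - 60 m$ ($p{\left(m \right)} = 4 \left(m + \left(m + m\right) 4 \left(-2\right)\right) = 4 \left(m + 2 m 4 \left(-2\right)\right) = 4 \left(m + 8 m \left(-2\right)\right) = 4 \left(m - 16 m\right) = 4 \left(- 15 m\right) = - 60 m$)
$q = 16$ ($q = -2 + \left(-6 + 3\right) \left(-6\right) = -2 - -18 = -2 + 18 = 16$)
$s q + p{\left(f - -2 \right)} = 6 \cdot 16 - 60 \left(-5 - -2\right) = 96 - 60 \left(-5 + 2\right) = 96 - -180 = 96 + 180 = 276$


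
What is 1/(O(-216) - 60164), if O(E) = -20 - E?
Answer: -1/59968 ≈ -1.6676e-5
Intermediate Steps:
1/(O(-216) - 60164) = 1/((-20 - 1*(-216)) - 60164) = 1/((-20 + 216) - 60164) = 1/(196 - 60164) = 1/(-59968) = -1/59968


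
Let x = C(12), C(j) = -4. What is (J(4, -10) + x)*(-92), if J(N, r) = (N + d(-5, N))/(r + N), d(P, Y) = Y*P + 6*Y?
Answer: 1472/3 ≈ 490.67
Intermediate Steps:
d(P, Y) = 6*Y + P*Y (d(P, Y) = P*Y + 6*Y = 6*Y + P*Y)
J(N, r) = 2*N/(N + r) (J(N, r) = (N + N*(6 - 5))/(r + N) = (N + N*1)/(N + r) = (N + N)/(N + r) = (2*N)/(N + r) = 2*N/(N + r))
x = -4
(J(4, -10) + x)*(-92) = (2*4/(4 - 10) - 4)*(-92) = (2*4/(-6) - 4)*(-92) = (2*4*(-1/6) - 4)*(-92) = (-4/3 - 4)*(-92) = -16/3*(-92) = 1472/3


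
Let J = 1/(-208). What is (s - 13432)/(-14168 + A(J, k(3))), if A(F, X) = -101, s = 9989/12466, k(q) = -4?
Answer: 167433323/177877354 ≈ 0.94129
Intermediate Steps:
J = -1/208 (J = 1*(-1/208) = -1/208 ≈ -0.0048077)
s = 9989/12466 (s = 9989*(1/12466) = 9989/12466 ≈ 0.80130)
(s - 13432)/(-14168 + A(J, k(3))) = (9989/12466 - 13432)/(-14168 - 101) = -167433323/12466/(-14269) = -167433323/12466*(-1/14269) = 167433323/177877354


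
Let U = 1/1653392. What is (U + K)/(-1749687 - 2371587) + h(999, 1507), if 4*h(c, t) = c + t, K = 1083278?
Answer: 4267230952393135/6814081461408 ≈ 626.24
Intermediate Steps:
U = 1/1653392 ≈ 6.0482e-7
h(c, t) = c/4 + t/4 (h(c, t) = (c + t)/4 = c/4 + t/4)
(U + K)/(-1749687 - 2371587) + h(999, 1507) = (1/1653392 + 1083278)/(-1749687 - 2371587) + ((¼)*999 + (¼)*1507) = (1791083178977/1653392)/(-4121274) + (999/4 + 1507/4) = (1791083178977/1653392)*(-1/4121274) + 1253/2 = -1791083178977/6814081461408 + 1253/2 = 4267230952393135/6814081461408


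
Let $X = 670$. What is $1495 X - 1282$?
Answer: $1000368$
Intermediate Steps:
$1495 X - 1282 = 1495 \cdot 670 - 1282 = 1001650 - 1282 = 1000368$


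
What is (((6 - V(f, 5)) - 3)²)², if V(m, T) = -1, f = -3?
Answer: 256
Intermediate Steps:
(((6 - V(f, 5)) - 3)²)² = (((6 - 1*(-1)) - 3)²)² = (((6 + 1) - 3)²)² = ((7 - 3)²)² = (4²)² = 16² = 256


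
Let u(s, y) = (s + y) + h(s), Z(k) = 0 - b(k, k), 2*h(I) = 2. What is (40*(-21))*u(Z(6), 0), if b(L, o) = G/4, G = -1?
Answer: -1050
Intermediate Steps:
h(I) = 1 (h(I) = (1/2)*2 = 1)
b(L, o) = -1/4
Z(k) = 1/4 (Z(k) = 0 - 1*(-1/4) = 0 + 1/4 = 1/4)
u(s, y) = 1 + s + y (u(s, y) = (s + y) + 1 = 1 + s + y)
(40*(-21))*u(Z(6), 0) = (40*(-21))*(1 + 1/4 + 0) = -840*5/4 = -1050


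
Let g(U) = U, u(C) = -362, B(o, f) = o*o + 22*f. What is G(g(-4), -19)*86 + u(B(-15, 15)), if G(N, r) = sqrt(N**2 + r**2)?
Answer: -362 + 86*sqrt(377) ≈ 1307.8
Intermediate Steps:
B(o, f) = o**2 + 22*f
G(g(-4), -19)*86 + u(B(-15, 15)) = sqrt((-4)**2 + (-19)**2)*86 - 362 = sqrt(16 + 361)*86 - 362 = sqrt(377)*86 - 362 = 86*sqrt(377) - 362 = -362 + 86*sqrt(377)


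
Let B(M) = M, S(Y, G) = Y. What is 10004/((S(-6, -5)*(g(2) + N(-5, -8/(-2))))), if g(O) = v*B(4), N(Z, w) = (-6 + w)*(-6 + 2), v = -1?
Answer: -2501/6 ≈ -416.83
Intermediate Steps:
N(Z, w) = 24 - 4*w (N(Z, w) = (-6 + w)*(-4) = 24 - 4*w)
g(O) = -4 (g(O) = -1*4 = -4)
10004/((S(-6, -5)*(g(2) + N(-5, -8/(-2))))) = 10004/((-6*(-4 + (24 - (-32)/(-2))))) = 10004/((-6*(-4 + (24 - (-32)*(-1)/2)))) = 10004/((-6*(-4 + (24 - 4*4)))) = 10004/((-6*(-4 + (24 - 16)))) = 10004/((-6*(-4 + 8))) = 10004/((-6*4)) = 10004/(-24) = 10004*(-1/24) = -2501/6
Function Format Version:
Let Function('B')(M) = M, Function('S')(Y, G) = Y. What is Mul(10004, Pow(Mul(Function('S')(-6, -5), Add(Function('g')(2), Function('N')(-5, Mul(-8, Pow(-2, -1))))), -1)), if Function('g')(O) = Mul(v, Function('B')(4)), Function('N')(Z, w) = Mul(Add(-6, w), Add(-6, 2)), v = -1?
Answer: Rational(-2501, 6) ≈ -416.83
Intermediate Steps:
Function('N')(Z, w) = Add(24, Mul(-4, w)) (Function('N')(Z, w) = Mul(Add(-6, w), -4) = Add(24, Mul(-4, w)))
Function('g')(O) = -4 (Function('g')(O) = Mul(-1, 4) = -4)
Mul(10004, Pow(Mul(Function('S')(-6, -5), Add(Function('g')(2), Function('N')(-5, Mul(-8, Pow(-2, -1))))), -1)) = Mul(10004, Pow(Mul(-6, Add(-4, Add(24, Mul(-4, Mul(-8, Pow(-2, -1)))))), -1)) = Mul(10004, Pow(Mul(-6, Add(-4, Add(24, Mul(-4, Mul(-8, Rational(-1, 2)))))), -1)) = Mul(10004, Pow(Mul(-6, Add(-4, Add(24, Mul(-4, 4)))), -1)) = Mul(10004, Pow(Mul(-6, Add(-4, Add(24, -16))), -1)) = Mul(10004, Pow(Mul(-6, Add(-4, 8)), -1)) = Mul(10004, Pow(Mul(-6, 4), -1)) = Mul(10004, Pow(-24, -1)) = Mul(10004, Rational(-1, 24)) = Rational(-2501, 6)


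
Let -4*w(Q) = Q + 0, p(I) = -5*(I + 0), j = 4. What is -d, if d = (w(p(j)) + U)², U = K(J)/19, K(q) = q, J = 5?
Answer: -10000/361 ≈ -27.701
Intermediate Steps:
U = 5/19 ≈ 0.26316
p(I) = -5*I
w(Q) = -Q/4 (w(Q) = -(Q + 0)/4 = -Q/4)
d = 10000/361 (d = (-(-5)*4/4 + 5/19)² = (-¼*(-20) + 5/19)² = (5 + 5/19)² = (100/19)² = 10000/361 ≈ 27.701)
-d = -1*10000/361 = -10000/361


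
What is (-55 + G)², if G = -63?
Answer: 13924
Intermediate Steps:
(-55 + G)² = (-55 - 63)² = (-118)² = 13924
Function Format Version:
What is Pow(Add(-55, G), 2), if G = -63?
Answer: 13924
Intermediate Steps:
Pow(Add(-55, G), 2) = Pow(Add(-55, -63), 2) = Pow(-118, 2) = 13924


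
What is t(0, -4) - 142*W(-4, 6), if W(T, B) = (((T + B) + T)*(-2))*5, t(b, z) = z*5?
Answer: -2860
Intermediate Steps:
t(b, z) = 5*z
W(T, B) = -20*T - 10*B (W(T, B) = (((B + T) + T)*(-2))*5 = ((B + 2*T)*(-2))*5 = (-4*T - 2*B)*5 = -20*T - 10*B)
t(0, -4) - 142*W(-4, 6) = 5*(-4) - 142*(-20*(-4) - 10*6) = -20 - 142*(80 - 60) = -20 - 142*20 = -20 - 2840 = -2860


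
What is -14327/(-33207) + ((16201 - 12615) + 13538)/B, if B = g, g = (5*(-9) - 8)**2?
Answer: 608881211/93278463 ≈ 6.5276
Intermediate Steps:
g = 2809 (g = (-45 - 8)**2 = (-53)**2 = 2809)
B = 2809
-14327/(-33207) + ((16201 - 12615) + 13538)/B = -14327/(-33207) + ((16201 - 12615) + 13538)/2809 = -14327*(-1/33207) + (3586 + 13538)*(1/2809) = 14327/33207 + 17124*(1/2809) = 14327/33207 + 17124/2809 = 608881211/93278463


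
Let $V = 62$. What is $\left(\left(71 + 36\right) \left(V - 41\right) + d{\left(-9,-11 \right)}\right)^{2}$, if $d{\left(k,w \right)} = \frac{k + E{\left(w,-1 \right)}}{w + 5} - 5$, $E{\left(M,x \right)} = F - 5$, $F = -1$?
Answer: $\frac{20151121}{4} \approx 5.0378 \cdot 10^{6}$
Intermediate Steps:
$E{\left(M,x \right)} = -6$ ($E{\left(M,x \right)} = -1 - 5 = -6$)
$d{\left(k,w \right)} = -5 + \frac{-6 + k}{5 + w}$ ($d{\left(k,w \right)} = \frac{k - 6}{w + 5} - 5 = \frac{-6 + k}{5 + w} - 5 = -5 + \frac{-6 + k}{5 + w}$)
$\left(\left(71 + 36\right) \left(V - 41\right) + d{\left(-9,-11 \right)}\right)^{2} = \left(\left(71 + 36\right) \left(62 - 41\right) + \frac{-31 - 9 - -55}{5 - 11}\right)^{2} = \left(107 \cdot 21 + \frac{-31 - 9 + 55}{-6}\right)^{2} = \left(2247 - \frac{5}{2}\right)^{2} = \left(\frac{4489}{2}\right)^{2} = \frac{20151121}{4}$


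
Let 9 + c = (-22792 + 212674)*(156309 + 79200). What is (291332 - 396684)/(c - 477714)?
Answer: -105352/44718442215 ≈ -2.3559e-6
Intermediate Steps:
c = 44718919929 (c = -9 + (-22792 + 212674)*(156309 + 79200) = -9 + 189882*235509 = -9 + 44718919938 = 44718919929)
(291332 - 396684)/(c - 477714) = (291332 - 396684)/(44718919929 - 477714) = -105352/44718442215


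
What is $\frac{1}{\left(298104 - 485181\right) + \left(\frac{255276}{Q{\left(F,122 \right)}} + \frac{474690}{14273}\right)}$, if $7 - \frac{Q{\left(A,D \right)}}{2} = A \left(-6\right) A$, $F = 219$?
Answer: $- \frac{4107384029}{768258657250689} \approx -5.3464 \cdot 10^{-6}$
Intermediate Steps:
$Q{\left(A,D \right)} = 14 + 12 A^{2}$ ($Q{\left(A,D \right)} = 14 - 2 A \left(-6\right) A = 14 - 2 - 6 A A = 14 - 2 \left(- 6 A^{2}\right) = 14 + 12 A^{2}$)
$\frac{1}{\left(298104 - 485181\right) + \left(\frac{255276}{Q{\left(F,122 \right)}} + \frac{474690}{14273}\right)} = \frac{1}{\left(298104 - 485181\right) + \left(\frac{255276}{14 + 12 \cdot 219^{2}} + \frac{474690}{14273}\right)} = \frac{1}{-187077 + \left(\frac{255276}{14 + 12 \cdot 47961} + 474690 \cdot \frac{1}{14273}\right)} = \frac{1}{-187077 + \left(\frac{255276}{14 + 575532} + \frac{474690}{14273}\right)} = \frac{1}{-187077 + \left(\frac{255276}{575546} + \frac{474690}{14273}\right)} = \frac{1}{-187077 + \left(255276 \cdot \frac{1}{575546} + \frac{474690}{14273}\right)} = \frac{1}{-187077 + \left(\frac{127638}{287773} + \frac{474690}{14273}\right)} = \frac{1}{-187077 + \frac{138424742544}{4107384029}} = \frac{1}{- \frac{768258657250689}{4107384029}} = - \frac{4107384029}{768258657250689}$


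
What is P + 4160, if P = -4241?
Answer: -81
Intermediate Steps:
P + 4160 = -4241 + 4160 = -81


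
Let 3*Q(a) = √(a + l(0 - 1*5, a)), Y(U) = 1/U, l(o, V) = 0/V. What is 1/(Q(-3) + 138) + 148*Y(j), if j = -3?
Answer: (-148*√3 + 61263*I)/(3*(√3 - 414*I)) ≈ -49.326 - 3.0316e-5*I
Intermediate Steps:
l(o, V) = 0
Q(a) = √a/3 (Q(a) = √(a + 0)/3 = √a/3)
1/(Q(-3) + 138) + 148*Y(j) = 1/(√(-3)/3 + 138) + 148/(-3) = 1/((I*√3)/3 + 138) + 148*(-⅓) = 1/(I*√3/3 + 138) - 148/3 = 1/(138 + I*√3/3) - 148/3 = -148/3 + 1/(138 + I*√3/3)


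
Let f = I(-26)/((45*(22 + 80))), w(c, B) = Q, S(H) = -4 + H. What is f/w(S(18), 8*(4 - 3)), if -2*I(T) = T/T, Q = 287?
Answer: -1/2634660 ≈ -3.7956e-7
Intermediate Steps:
I(T) = -½ (I(T) = -T/(2*T) = -½*1 = -½)
w(c, B) = 287
f = -1/9180 (f = -1/(45*(22 + 80))/2 = -1/(2*(45*102)) = -½/4590 = -½*1/4590 = -1/9180 ≈ -0.00010893)
f/w(S(18), 8*(4 - 3)) = -1/9180/287 = -1/9180*1/287 = -1/2634660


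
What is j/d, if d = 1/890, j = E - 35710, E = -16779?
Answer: -46715210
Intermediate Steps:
j = -52489 (j = -16779 - 35710 = -52489)
d = 1/890 ≈ 0.0011236
j/d = -52489/1/890 = -52489*890 = -46715210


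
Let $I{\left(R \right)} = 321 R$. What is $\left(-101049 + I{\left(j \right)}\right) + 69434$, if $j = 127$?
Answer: $9152$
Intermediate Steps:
$\left(-101049 + I{\left(j \right)}\right) + 69434 = \left(-101049 + 321 \cdot 127\right) + 69434 = \left(-101049 + 40767\right) + 69434 = -60282 + 69434 = 9152$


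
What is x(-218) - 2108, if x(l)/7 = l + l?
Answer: -5160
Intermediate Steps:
x(l) = 14*l (x(l) = 7*(l + l) = 7*(2*l) = 14*l)
x(-218) - 2108 = 14*(-218) - 2108 = -3052 - 2108 = -5160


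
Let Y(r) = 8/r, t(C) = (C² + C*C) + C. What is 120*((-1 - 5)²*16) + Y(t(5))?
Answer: 3801608/55 ≈ 69120.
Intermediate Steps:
t(C) = C + 2*C² (t(C) = (C² + C²) + C = 2*C² + C = C + 2*C²)
120*((-1 - 5)²*16) + Y(t(5)) = 120*((-1 - 5)²*16) + 8/((5*(1 + 2*5))) = 120*((-6)²*16) + 8/((5*(1 + 10))) = 120*(36*16) + 8/((5*11)) = 120*576 + 8/55 = 69120 + 8*(1/55) = 69120 + 8/55 = 3801608/55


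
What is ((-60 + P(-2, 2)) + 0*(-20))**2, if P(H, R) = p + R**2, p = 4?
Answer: 2704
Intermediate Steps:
P(H, R) = 4 + R**2
((-60 + P(-2, 2)) + 0*(-20))**2 = ((-60 + (4 + 2**2)) + 0*(-20))**2 = ((-60 + (4 + 4)) + 0)**2 = ((-60 + 8) + 0)**2 = (-52 + 0)**2 = (-52)**2 = 2704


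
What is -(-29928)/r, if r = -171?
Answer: -9976/57 ≈ -175.02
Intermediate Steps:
-(-29928)/r = -(-29928)/(-171) = -(-29928)*(-1)/171 = -344*29/57 = -9976/57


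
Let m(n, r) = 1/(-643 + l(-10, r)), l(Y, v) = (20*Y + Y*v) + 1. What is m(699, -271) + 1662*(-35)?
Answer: -108661559/1868 ≈ -58170.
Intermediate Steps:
l(Y, v) = 1 + 20*Y + Y*v
m(n, r) = 1/(-842 - 10*r) (m(n, r) = 1/(-643 + (1 + 20*(-10) - 10*r)) = 1/(-643 + (1 - 200 - 10*r)) = 1/(-643 + (-199 - 10*r)) = 1/(-842 - 10*r))
m(699, -271) + 1662*(-35) = -1/(842 + 10*(-271)) + 1662*(-35) = -1/(842 - 2710) - 58170 = -1/(-1868) - 58170 = -1*(-1/1868) - 58170 = 1/1868 - 58170 = -108661559/1868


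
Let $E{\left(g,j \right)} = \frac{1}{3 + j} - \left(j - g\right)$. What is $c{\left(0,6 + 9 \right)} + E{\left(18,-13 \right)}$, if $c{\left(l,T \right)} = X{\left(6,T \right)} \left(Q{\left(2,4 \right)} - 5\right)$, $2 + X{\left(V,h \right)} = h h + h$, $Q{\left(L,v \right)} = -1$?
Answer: $- \frac{13971}{10} \approx -1397.1$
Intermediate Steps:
$X{\left(V,h \right)} = -2 + h + h^{2}$ ($X{\left(V,h \right)} = -2 + \left(h h + h\right) = -2 + \left(h^{2} + h\right) = -2 + \left(h + h^{2}\right) = -2 + h + h^{2}$)
$c{\left(l,T \right)} = 12 - 6 T - 6 T^{2}$ ($c{\left(l,T \right)} = \left(-2 + T + T^{2}\right) \left(-1 - 5\right) = \left(-2 + T + T^{2}\right) \left(-6\right) = 12 - 6 T - 6 T^{2}$)
$E{\left(g,j \right)} = g + \frac{1}{3 + j} - j$ ($E{\left(g,j \right)} = \frac{1}{3 + j} + \left(g - j\right) = g + \frac{1}{3 + j} - j$)
$c{\left(0,6 + 9 \right)} + E{\left(18,-13 \right)} = \left(12 - 6 \left(6 + 9\right) - 6 \left(6 + 9\right)^{2}\right) + \frac{1 - \left(-13\right)^{2} - -39 + 3 \cdot 18 + 18 \left(-13\right)}{3 - 13} = \left(12 - 90 - 6 \cdot 15^{2}\right) + \frac{1 - 169 + 39 + 54 - 234}{-10} = \left(12 - 90 - 1350\right) - \frac{1 - 169 + 39 + 54 - 234}{10} = \left(12 - 90 - 1350\right) - - \frac{309}{10} = -1428 + \frac{309}{10} = - \frac{13971}{10}$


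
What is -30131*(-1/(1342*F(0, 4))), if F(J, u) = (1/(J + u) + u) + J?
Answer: 60262/11407 ≈ 5.2829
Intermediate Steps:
F(J, u) = J + u + 1/(J + u) (F(J, u) = (u + 1/(J + u)) + J = J + u + 1/(J + u))
-30131*(-1/(1342*F(0, 4))) = -30131*(-(0 + 4)/(1342*(1 + 0² + 4² + 2*0*4))) = -30131*(-2/(671*(1 + 0 + 16 + 0))) = -30131/(((¼)*17)*(-1342)) = -30131/((17/4)*(-1342)) = -30131/(-11407/2) = -30131*(-2/11407) = 60262/11407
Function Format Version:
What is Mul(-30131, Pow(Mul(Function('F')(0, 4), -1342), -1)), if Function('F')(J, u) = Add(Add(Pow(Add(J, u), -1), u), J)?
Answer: Rational(60262, 11407) ≈ 5.2829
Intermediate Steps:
Function('F')(J, u) = Add(J, u, Pow(Add(J, u), -1)) (Function('F')(J, u) = Add(Add(u, Pow(Add(J, u), -1)), J) = Add(J, u, Pow(Add(J, u), -1)))
Mul(-30131, Pow(Mul(Function('F')(0, 4), -1342), -1)) = Mul(-30131, Pow(Mul(Mul(Pow(Add(0, 4), -1), Add(1, Pow(0, 2), Pow(4, 2), Mul(2, 0, 4))), -1342), -1)) = Mul(-30131, Pow(Mul(Mul(Pow(4, -1), Add(1, 0, 16, 0)), -1342), -1)) = Mul(-30131, Pow(Mul(Mul(Rational(1, 4), 17), -1342), -1)) = Mul(-30131, Pow(Mul(Rational(17, 4), -1342), -1)) = Mul(-30131, Pow(Rational(-11407, 2), -1)) = Mul(-30131, Rational(-2, 11407)) = Rational(60262, 11407)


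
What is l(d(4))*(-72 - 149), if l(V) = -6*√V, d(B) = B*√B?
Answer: 2652*√2 ≈ 3750.5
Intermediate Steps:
d(B) = B^(3/2)
l(d(4))*(-72 - 149) = (-6*2*√2)*(-72 - 149) = -12*√2*(-221) = 2652*√2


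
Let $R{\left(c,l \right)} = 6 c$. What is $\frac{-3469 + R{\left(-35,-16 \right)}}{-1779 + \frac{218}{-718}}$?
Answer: $\frac{1320761}{638770} \approx 2.0677$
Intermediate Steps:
$\frac{-3469 + R{\left(-35,-16 \right)}}{-1779 + \frac{218}{-718}} = \frac{-3469 + 6 \left(-35\right)}{-1779 + \frac{218}{-718}} = \frac{-3469 - 210}{-1779 + 218 \left(- \frac{1}{718}\right)} = - \frac{3679}{-1779 - \frac{109}{359}} = - \frac{3679}{- \frac{638770}{359}} = \left(-3679\right) \left(- \frac{359}{638770}\right) = \frac{1320761}{638770}$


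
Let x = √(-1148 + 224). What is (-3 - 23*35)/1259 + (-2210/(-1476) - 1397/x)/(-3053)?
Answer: -1821907307/2836670526 - 127*I*√231/128226 ≈ -0.64227 - 0.015053*I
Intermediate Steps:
x = 2*I*√231 (x = √(-924) = 2*I*√231 ≈ 30.397*I)
(-3 - 23*35)/1259 + (-2210/(-1476) - 1397/x)/(-3053) = (-3 - 23*35)/1259 + (-2210/(-1476) - 1397*(-I*√231/462))/(-3053) = (-3 - 805)*(1/1259) + (-2210*(-1/1476) - (-127)*I*√231/42)*(-1/3053) = -808*1/1259 + (1105/738 + 127*I*√231/42)*(-1/3053) = -808/1259 + (-1105/2253114 - 127*I*√231/128226) = -1821907307/2836670526 - 127*I*√231/128226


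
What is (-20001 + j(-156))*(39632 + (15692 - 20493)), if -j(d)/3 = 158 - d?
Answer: -729465633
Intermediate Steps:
j(d) = -474 + 3*d (j(d) = -3*(158 - d) = -474 + 3*d)
(-20001 + j(-156))*(39632 + (15692 - 20493)) = (-20001 + (-474 + 3*(-156)))*(39632 + (15692 - 20493)) = (-20001 + (-474 - 468))*(39632 - 4801) = (-20001 - 942)*34831 = -20943*34831 = -729465633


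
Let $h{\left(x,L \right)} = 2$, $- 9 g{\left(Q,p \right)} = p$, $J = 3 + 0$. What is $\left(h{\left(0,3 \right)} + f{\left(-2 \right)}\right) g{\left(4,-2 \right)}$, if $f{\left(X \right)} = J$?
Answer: $\frac{10}{9} \approx 1.1111$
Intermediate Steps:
$J = 3$
$g{\left(Q,p \right)} = - \frac{p}{9}$
$f{\left(X \right)} = 3$
$\left(h{\left(0,3 \right)} + f{\left(-2 \right)}\right) g{\left(4,-2 \right)} = \left(2 + 3\right) \left(\left(- \frac{1}{9}\right) \left(-2\right)\right) = 5 \cdot \frac{2}{9} = \frac{10}{9}$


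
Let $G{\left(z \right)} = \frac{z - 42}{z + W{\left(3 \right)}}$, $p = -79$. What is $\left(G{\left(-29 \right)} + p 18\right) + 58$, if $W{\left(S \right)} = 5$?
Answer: $- \frac{32665}{24} \approx -1361.0$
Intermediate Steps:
$G{\left(z \right)} = \frac{-42 + z}{5 + z}$ ($G{\left(z \right)} = \frac{z - 42}{z + 5} = \frac{-42 + z}{5 + z}$)
$\left(G{\left(-29 \right)} + p 18\right) + 58 = \left(\frac{-42 - 29}{5 - 29} - 1422\right) + 58 = \left(\frac{1}{-24} \left(-71\right) - 1422\right) + 58 = \left(\left(- \frac{1}{24}\right) \left(-71\right) - 1422\right) + 58 = \left(\frac{71}{24} - 1422\right) + 58 = - \frac{34057}{24} + 58 = - \frac{32665}{24}$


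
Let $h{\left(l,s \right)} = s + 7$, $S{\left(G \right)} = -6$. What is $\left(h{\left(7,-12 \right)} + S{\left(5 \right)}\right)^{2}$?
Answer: $121$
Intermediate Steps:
$h{\left(l,s \right)} = 7 + s$
$\left(h{\left(7,-12 \right)} + S{\left(5 \right)}\right)^{2} = \left(\left(7 - 12\right) - 6\right)^{2} = \left(-5 - 6\right)^{2} = \left(-11\right)^{2} = 121$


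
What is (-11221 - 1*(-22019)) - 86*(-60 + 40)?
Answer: 12518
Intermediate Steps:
(-11221 - 1*(-22019)) - 86*(-60 + 40) = (-11221 + 22019) - 86*(-20) = 10798 + 1720 = 12518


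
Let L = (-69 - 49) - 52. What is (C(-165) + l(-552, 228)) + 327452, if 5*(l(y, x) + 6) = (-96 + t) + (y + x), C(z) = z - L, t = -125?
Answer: 327342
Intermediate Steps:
L = -170 (L = -118 - 52 = -170)
C(z) = 170 + z (C(z) = z - 1*(-170) = z + 170 = 170 + z)
l(y, x) = -251/5 + x/5 + y/5 (l(y, x) = -6 + ((-96 - 125) + (y + x))/5 = -6 + (-221 + (x + y))/5 = -6 + (-221 + x + y)/5 = -6 + (-221/5 + x/5 + y/5) = -251/5 + x/5 + y/5)
(C(-165) + l(-552, 228)) + 327452 = ((170 - 165) + (-251/5 + (⅕)*228 + (⅕)*(-552))) + 327452 = (5 + (-251/5 + 228/5 - 552/5)) + 327452 = (5 - 115) + 327452 = -110 + 327452 = 327342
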